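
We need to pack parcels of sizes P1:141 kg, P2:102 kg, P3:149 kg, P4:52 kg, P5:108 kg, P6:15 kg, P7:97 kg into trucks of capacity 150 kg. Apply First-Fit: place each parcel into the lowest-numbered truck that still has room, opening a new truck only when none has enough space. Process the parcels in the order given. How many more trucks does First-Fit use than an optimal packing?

0

First-Fit: [141] [102,15] [149] [52,97] [108] → 5 trucks.
Total size 664 kg; any packing needs at least ⌈664/150⌉ = 5 trucks.
So 5 is already optimal.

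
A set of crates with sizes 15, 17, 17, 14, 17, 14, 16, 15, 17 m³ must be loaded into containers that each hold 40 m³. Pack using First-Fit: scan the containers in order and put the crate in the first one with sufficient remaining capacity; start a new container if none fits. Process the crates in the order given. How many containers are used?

Put 15 m³ in container 1; 25 m³ remain.
Put 17 m³ in container 1; 8 m³ remain.
Put 17 m³ in container 2; 23 m³ remain.
Put 14 m³ in container 2; 9 m³ remain.
Put 17 m³ in container 3; 23 m³ remain.
Put 14 m³ in container 3; 9 m³ remain.
Put 16 m³ in container 4; 24 m³ remain.
Put 15 m³ in container 4; 9 m³ remain.
Put 17 m³ in container 5; 23 m³ remain.

5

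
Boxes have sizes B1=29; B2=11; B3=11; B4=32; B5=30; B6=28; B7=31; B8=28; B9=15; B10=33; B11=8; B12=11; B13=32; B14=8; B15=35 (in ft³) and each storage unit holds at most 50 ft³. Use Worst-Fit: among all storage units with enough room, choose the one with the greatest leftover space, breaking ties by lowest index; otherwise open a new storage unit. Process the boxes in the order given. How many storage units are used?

9 storage units

storage unit 1: place B1 (29 ft³), 21 ft³ left
storage unit 1: place B2 (11 ft³), 10 ft³ left
storage unit 2: place B3 (11 ft³), 39 ft³ left
storage unit 2: place B4 (32 ft³), 7 ft³ left
storage unit 3: place B5 (30 ft³), 20 ft³ left
storage unit 4: place B6 (28 ft³), 22 ft³ left
storage unit 5: place B7 (31 ft³), 19 ft³ left
storage unit 6: place B8 (28 ft³), 22 ft³ left
storage unit 4: place B9 (15 ft³), 7 ft³ left
storage unit 7: place B10 (33 ft³), 17 ft³ left
storage unit 6: place B11 (8 ft³), 14 ft³ left
storage unit 3: place B12 (11 ft³), 9 ft³ left
storage unit 8: place B13 (32 ft³), 18 ft³ left
storage unit 5: place B14 (8 ft³), 11 ft³ left
storage unit 9: place B15 (35 ft³), 15 ft³ left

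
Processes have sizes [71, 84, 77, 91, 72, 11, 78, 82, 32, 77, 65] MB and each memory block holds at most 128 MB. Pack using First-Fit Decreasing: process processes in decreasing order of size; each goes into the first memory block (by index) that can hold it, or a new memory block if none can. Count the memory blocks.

9

Sorted descending: 91, 84, 82, 78, 77, 77, 72, 71, 65, 32, 11.
memory block 1: place 91 MB, 37 MB left
memory block 2: place 84 MB, 44 MB left
memory block 3: place 82 MB, 46 MB left
memory block 4: place 78 MB, 50 MB left
memory block 5: place 77 MB, 51 MB left
memory block 6: place 77 MB, 51 MB left
memory block 7: place 72 MB, 56 MB left
memory block 8: place 71 MB, 57 MB left
memory block 9: place 65 MB, 63 MB left
memory block 1: place 32 MB, 5 MB left
memory block 2: place 11 MB, 33 MB left
Final memory blocks: [91,32] [84,11] [82] [78] [77] [77] [72] [71] [65].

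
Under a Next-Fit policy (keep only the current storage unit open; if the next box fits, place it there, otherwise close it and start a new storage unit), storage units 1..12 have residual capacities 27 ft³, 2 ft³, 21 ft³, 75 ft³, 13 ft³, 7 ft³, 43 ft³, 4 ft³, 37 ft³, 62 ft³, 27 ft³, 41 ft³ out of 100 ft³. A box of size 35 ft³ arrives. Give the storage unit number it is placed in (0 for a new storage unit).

12

Next-Fit only looks at storage unit 12, which has 41 ft³ free.
35 ft³ fits there.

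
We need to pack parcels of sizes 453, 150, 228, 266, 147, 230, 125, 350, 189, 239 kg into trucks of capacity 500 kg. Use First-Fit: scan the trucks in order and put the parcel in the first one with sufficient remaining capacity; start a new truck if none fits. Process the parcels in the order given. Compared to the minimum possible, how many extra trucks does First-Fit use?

1

First-Fit: [453] [150,228] [266,147] [230,125] [350] [189,239] → 6 trucks.
Total size 2377 kg; any packing needs at least ⌈2377/500⌉ = 5 trucks.
An optimal packing achieves that bound: [453] [350,150] [266,230] [239,228] [189,147,125] → 5 trucks.
Excess: 6 − 5 = 1.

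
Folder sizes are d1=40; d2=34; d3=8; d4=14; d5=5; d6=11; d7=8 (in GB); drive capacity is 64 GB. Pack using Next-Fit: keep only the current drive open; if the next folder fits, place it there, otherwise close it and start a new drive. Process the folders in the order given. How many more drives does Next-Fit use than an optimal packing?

Next-Fit: [40] [34,8,14,5] [11,8] → 3 drives.
Total size 120 GB; any packing needs at least ⌈120/64⌉ = 2 drives.
An optimal packing achieves that bound: [40,14,8] [34,11,8,5] → 2 drives.
Excess: 3 − 2 = 1.

1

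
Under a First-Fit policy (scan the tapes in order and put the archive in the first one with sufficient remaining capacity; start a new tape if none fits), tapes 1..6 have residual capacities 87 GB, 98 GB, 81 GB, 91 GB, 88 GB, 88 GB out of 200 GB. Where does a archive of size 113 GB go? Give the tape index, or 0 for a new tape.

0

No tape has ≥ 113 GB free, so a new tape is opened.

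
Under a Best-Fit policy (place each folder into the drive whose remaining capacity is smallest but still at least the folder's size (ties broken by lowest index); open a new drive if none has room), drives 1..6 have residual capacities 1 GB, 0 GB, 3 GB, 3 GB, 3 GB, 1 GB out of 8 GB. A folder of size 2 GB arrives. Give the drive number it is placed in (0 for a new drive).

3

Drives with room: drive 3 (3 GB), drive 4 (3 GB), drive 5 (3 GB).
Tightest fit is drive 3 with 3 GB free.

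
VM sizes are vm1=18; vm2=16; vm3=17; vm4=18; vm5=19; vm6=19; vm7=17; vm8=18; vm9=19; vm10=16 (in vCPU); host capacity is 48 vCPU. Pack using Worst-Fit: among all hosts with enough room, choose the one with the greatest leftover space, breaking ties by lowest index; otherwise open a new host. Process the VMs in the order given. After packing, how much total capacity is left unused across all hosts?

63

Put vm1 (18 vCPU) in host 1; 30 vCPU remain.
Put vm2 (16 vCPU) in host 1; 14 vCPU remain.
Put vm3 (17 vCPU) in host 2; 31 vCPU remain.
Put vm4 (18 vCPU) in host 2; 13 vCPU remain.
Put vm5 (19 vCPU) in host 3; 29 vCPU remain.
Put vm6 (19 vCPU) in host 3; 10 vCPU remain.
Put vm7 (17 vCPU) in host 4; 31 vCPU remain.
Put vm8 (18 vCPU) in host 4; 13 vCPU remain.
Put vm9 (19 vCPU) in host 5; 29 vCPU remain.
Put vm10 (16 vCPU) in host 5; 13 vCPU remain.
5 hosts × 48 vCPU = 240 vCPU; used 177 vCPU; unused 63 vCPU.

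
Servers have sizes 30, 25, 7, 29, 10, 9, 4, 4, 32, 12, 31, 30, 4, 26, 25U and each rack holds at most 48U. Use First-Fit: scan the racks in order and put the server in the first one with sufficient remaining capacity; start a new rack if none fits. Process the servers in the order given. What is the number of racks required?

8

30U → rack 1 (remaining 18U)
25U → rack 2 (remaining 23U)
7U → rack 1 (remaining 11U)
29U → rack 3 (remaining 19U)
10U → rack 1 (remaining 1U)
9U → rack 2 (remaining 14U)
4U → rack 2 (remaining 10U)
4U → rack 2 (remaining 6U)
32U → rack 4 (remaining 16U)
12U → rack 3 (remaining 7U)
31U → rack 5 (remaining 17U)
30U → rack 6 (remaining 18U)
4U → rack 2 (remaining 2U)
26U → rack 7 (remaining 22U)
25U → rack 8 (remaining 23U)
Final racks: [30,7,10] [25,9,4,4,4] [29,12] [32] [31] [30] [26] [25].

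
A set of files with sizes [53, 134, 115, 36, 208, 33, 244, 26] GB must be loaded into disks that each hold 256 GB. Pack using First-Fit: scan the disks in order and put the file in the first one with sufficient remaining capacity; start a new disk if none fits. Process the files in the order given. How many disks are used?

4

Put 53 GB in disk 1; 203 GB remain.
Put 134 GB in disk 1; 69 GB remain.
Put 115 GB in disk 2; 141 GB remain.
Put 36 GB in disk 1; 33 GB remain.
Put 208 GB in disk 3; 48 GB remain.
Put 33 GB in disk 1; 0 GB remain.
Put 244 GB in disk 4; 12 GB remain.
Put 26 GB in disk 2; 115 GB remain.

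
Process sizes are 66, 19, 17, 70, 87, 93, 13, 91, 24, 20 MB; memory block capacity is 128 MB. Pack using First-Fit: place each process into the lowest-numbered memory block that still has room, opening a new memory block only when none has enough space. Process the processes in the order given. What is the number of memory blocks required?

66 MB → memory block 1 (remaining 62 MB)
19 MB → memory block 1 (remaining 43 MB)
17 MB → memory block 1 (remaining 26 MB)
70 MB → memory block 2 (remaining 58 MB)
87 MB → memory block 3 (remaining 41 MB)
93 MB → memory block 4 (remaining 35 MB)
13 MB → memory block 1 (remaining 13 MB)
91 MB → memory block 5 (remaining 37 MB)
24 MB → memory block 2 (remaining 34 MB)
20 MB → memory block 2 (remaining 14 MB)
Final memory blocks: [66,19,17,13] [70,24,20] [87] [93] [91].

5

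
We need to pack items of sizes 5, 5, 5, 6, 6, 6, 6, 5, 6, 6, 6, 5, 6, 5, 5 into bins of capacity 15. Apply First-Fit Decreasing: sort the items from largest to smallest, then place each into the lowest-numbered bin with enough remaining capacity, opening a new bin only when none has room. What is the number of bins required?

Sorted descending: 6, 6, 6, 6, 6, 6, 6, 6, 5, 5, 5, 5, 5, 5, 5.
bin 1: place 6, 9 left
bin 1: place 6, 3 left
bin 2: place 6, 9 left
bin 2: place 6, 3 left
bin 3: place 6, 9 left
bin 3: place 6, 3 left
bin 4: place 6, 9 left
bin 4: place 6, 3 left
bin 5: place 5, 10 left
bin 5: place 5, 5 left
bin 5: place 5, 0 left
bin 6: place 5, 10 left
bin 6: place 5, 5 left
bin 6: place 5, 0 left
bin 7: place 5, 10 left
Final bins: [6,6] [6,6] [6,6] [6,6] [5,5,5] [5,5,5] [5].

7 bins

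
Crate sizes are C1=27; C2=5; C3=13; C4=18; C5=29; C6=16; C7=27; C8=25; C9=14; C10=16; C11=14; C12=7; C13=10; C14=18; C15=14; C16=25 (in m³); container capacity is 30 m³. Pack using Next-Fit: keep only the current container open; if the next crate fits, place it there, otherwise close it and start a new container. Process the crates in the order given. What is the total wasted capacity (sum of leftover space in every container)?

82

Put C1 (27 m³) in container 1; 3 m³ remain.
Put C2 (5 m³) in container 2; 25 m³ remain.
Put C3 (13 m³) in container 2; 12 m³ remain.
Put C4 (18 m³) in container 3; 12 m³ remain.
Put C5 (29 m³) in container 4; 1 m³ remain.
Put C6 (16 m³) in container 5; 14 m³ remain.
Put C7 (27 m³) in container 6; 3 m³ remain.
Put C8 (25 m³) in container 7; 5 m³ remain.
Put C9 (14 m³) in container 8; 16 m³ remain.
Put C10 (16 m³) in container 8; 0 m³ remain.
Put C11 (14 m³) in container 9; 16 m³ remain.
Put C12 (7 m³) in container 9; 9 m³ remain.
Put C13 (10 m³) in container 10; 20 m³ remain.
Put C14 (18 m³) in container 10; 2 m³ remain.
Put C15 (14 m³) in container 11; 16 m³ remain.
Put C16 (25 m³) in container 12; 5 m³ remain.
12 containers × 30 m³ = 360 m³; used 278 m³; unused 82 m³.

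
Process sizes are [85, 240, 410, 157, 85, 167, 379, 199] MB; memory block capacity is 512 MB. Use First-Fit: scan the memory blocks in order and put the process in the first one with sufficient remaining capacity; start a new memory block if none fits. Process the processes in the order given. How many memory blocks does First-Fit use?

memory block 1: place 85 MB, 427 MB left
memory block 1: place 240 MB, 187 MB left
memory block 2: place 410 MB, 102 MB left
memory block 1: place 157 MB, 30 MB left
memory block 2: place 85 MB, 17 MB left
memory block 3: place 167 MB, 345 MB left
memory block 4: place 379 MB, 133 MB left
memory block 3: place 199 MB, 146 MB left
Final memory blocks: [85,240,157] [410,85] [167,199] [379].

4 memory blocks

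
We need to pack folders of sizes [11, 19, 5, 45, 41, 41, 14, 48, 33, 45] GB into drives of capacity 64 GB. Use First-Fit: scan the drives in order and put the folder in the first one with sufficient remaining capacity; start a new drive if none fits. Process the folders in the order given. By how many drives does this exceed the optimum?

First-Fit: [11,19,5,14] [45] [41] [41] [48] [33] [45] → 7 drives.
6 folders exceed 32 GB (half the capacity), and no two of those can share a drive, so at least 6 drives are needed.
An optimal packing achieves that bound: [48,14] [45,19] [45,11,5] [41] [41] [33] → 6 drives.
Excess: 7 − 6 = 1.

1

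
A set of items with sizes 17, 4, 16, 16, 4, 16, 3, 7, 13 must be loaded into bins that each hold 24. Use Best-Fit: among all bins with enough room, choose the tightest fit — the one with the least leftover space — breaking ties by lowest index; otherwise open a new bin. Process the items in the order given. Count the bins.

bin 1: place 17, 7 left
bin 1: place 4, 3 left
bin 2: place 16, 8 left
bin 3: place 16, 8 left
bin 2: place 4, 4 left
bin 4: place 16, 8 left
bin 1: place 3, 0 left
bin 3: place 7, 1 left
bin 5: place 13, 11 left
Final bins: [17,4,3] [16,4] [16,7] [16] [13].

5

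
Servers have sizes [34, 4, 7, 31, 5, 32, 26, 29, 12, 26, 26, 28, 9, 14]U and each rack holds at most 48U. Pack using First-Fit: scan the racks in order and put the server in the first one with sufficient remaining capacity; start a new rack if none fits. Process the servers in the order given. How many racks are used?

8 racks

Put 34U in rack 1; 14U remain.
Put 4U in rack 1; 10U remain.
Put 7U in rack 1; 3U remain.
Put 31U in rack 2; 17U remain.
Put 5U in rack 2; 12U remain.
Put 32U in rack 3; 16U remain.
Put 26U in rack 4; 22U remain.
Put 29U in rack 5; 19U remain.
Put 12U in rack 2; 0U remain.
Put 26U in rack 6; 22U remain.
Put 26U in rack 7; 22U remain.
Put 28U in rack 8; 20U remain.
Put 9U in rack 3; 7U remain.
Put 14U in rack 4; 8U remain.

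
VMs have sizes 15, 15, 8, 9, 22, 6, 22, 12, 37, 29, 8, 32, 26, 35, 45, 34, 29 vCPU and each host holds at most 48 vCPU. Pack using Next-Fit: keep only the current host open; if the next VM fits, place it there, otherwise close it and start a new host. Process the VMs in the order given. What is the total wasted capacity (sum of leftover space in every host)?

144

host 1: place 15 vCPU, 33 vCPU left
host 1: place 15 vCPU, 18 vCPU left
host 1: place 8 vCPU, 10 vCPU left
host 1: place 9 vCPU, 1 vCPU left
host 2: place 22 vCPU, 26 vCPU left
host 2: place 6 vCPU, 20 vCPU left
host 3: place 22 vCPU, 26 vCPU left
host 3: place 12 vCPU, 14 vCPU left
host 4: place 37 vCPU, 11 vCPU left
host 5: place 29 vCPU, 19 vCPU left
host 5: place 8 vCPU, 11 vCPU left
host 6: place 32 vCPU, 16 vCPU left
host 7: place 26 vCPU, 22 vCPU left
host 8: place 35 vCPU, 13 vCPU left
host 9: place 45 vCPU, 3 vCPU left
host 10: place 34 vCPU, 14 vCPU left
host 11: place 29 vCPU, 19 vCPU left
11 hosts × 48 vCPU = 528 vCPU; used 384 vCPU; unused 144 vCPU.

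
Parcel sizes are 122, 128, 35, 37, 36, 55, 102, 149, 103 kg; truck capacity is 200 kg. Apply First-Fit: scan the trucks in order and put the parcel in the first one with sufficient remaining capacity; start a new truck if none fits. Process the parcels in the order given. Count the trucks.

122 kg → truck 1 (remaining 78 kg)
128 kg → truck 2 (remaining 72 kg)
35 kg → truck 1 (remaining 43 kg)
37 kg → truck 1 (remaining 6 kg)
36 kg → truck 2 (remaining 36 kg)
55 kg → truck 3 (remaining 145 kg)
102 kg → truck 3 (remaining 43 kg)
149 kg → truck 4 (remaining 51 kg)
103 kg → truck 5 (remaining 97 kg)

5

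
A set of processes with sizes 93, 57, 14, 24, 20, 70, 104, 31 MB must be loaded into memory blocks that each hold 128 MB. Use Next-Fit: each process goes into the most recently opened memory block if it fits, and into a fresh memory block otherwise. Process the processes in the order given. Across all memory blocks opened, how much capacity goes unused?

Put 93 MB in memory block 1; 35 MB remain.
Put 57 MB in memory block 2; 71 MB remain.
Put 14 MB in memory block 2; 57 MB remain.
Put 24 MB in memory block 2; 33 MB remain.
Put 20 MB in memory block 2; 13 MB remain.
Put 70 MB in memory block 3; 58 MB remain.
Put 104 MB in memory block 4; 24 MB remain.
Put 31 MB in memory block 5; 97 MB remain.
5 memory blocks × 128 MB = 640 MB; used 413 MB; unused 227 MB.

227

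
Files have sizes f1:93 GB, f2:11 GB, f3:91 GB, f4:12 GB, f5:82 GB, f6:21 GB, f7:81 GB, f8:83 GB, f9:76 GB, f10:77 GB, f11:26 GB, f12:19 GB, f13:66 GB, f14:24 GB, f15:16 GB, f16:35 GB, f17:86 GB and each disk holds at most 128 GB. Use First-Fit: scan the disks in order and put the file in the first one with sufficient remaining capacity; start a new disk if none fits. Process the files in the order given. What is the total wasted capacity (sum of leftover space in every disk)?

253

Put f1 (93 GB) in disk 1; 35 GB remain.
Put f2 (11 GB) in disk 1; 24 GB remain.
Put f3 (91 GB) in disk 2; 37 GB remain.
Put f4 (12 GB) in disk 1; 12 GB remain.
Put f5 (82 GB) in disk 3; 46 GB remain.
Put f6 (21 GB) in disk 2; 16 GB remain.
Put f7 (81 GB) in disk 4; 47 GB remain.
Put f8 (83 GB) in disk 5; 45 GB remain.
Put f9 (76 GB) in disk 6; 52 GB remain.
Put f10 (77 GB) in disk 7; 51 GB remain.
Put f11 (26 GB) in disk 3; 20 GB remain.
Put f12 (19 GB) in disk 3; 1 GB remain.
Put f13 (66 GB) in disk 8; 62 GB remain.
Put f14 (24 GB) in disk 4; 23 GB remain.
Put f15 (16 GB) in disk 2; 0 GB remain.
Put f16 (35 GB) in disk 5; 10 GB remain.
Put f17 (86 GB) in disk 9; 42 GB remain.
9 disks × 128 GB = 1152 GB; used 899 GB; unused 253 GB.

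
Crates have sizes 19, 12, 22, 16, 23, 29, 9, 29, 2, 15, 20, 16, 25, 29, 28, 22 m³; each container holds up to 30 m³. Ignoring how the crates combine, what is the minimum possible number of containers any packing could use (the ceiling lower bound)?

11

Total size = 19 + 12 + 22 + 16 + 23 + 29 + 9 + 29 + 2 + 15 + 20 + 16 + 25 + 29 + 28 + 22 = 316 m³.
⌈316 / 30⌉ = 11.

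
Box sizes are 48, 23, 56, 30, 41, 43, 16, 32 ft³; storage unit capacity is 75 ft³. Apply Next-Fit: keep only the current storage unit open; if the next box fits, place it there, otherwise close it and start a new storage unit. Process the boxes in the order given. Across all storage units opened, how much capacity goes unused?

Put 48 ft³ in storage unit 1; 27 ft³ remain.
Put 23 ft³ in storage unit 1; 4 ft³ remain.
Put 56 ft³ in storage unit 2; 19 ft³ remain.
Put 30 ft³ in storage unit 3; 45 ft³ remain.
Put 41 ft³ in storage unit 3; 4 ft³ remain.
Put 43 ft³ in storage unit 4; 32 ft³ remain.
Put 16 ft³ in storage unit 4; 16 ft³ remain.
Put 32 ft³ in storage unit 5; 43 ft³ remain.
5 storage units × 75 ft³ = 375 ft³; used 289 ft³; unused 86 ft³.

86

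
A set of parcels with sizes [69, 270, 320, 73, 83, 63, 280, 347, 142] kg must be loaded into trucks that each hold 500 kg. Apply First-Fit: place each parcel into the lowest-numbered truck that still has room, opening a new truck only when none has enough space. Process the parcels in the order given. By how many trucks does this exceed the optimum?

First-Fit: [69,270,73,83] [320,63] [280,142] [347] → 4 trucks.
Total size 1647 kg; any packing needs at least ⌈1647/500⌉ = 4 trucks.
So 4 is already optimal.

0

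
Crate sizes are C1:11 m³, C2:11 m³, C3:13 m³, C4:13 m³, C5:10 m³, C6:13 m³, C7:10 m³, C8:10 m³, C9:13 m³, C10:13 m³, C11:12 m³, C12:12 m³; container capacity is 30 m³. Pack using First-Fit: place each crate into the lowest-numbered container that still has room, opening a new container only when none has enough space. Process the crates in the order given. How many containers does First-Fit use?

6

container 1: place C1 (11 m³), 19 m³ left
container 1: place C2 (11 m³), 8 m³ left
container 2: place C3 (13 m³), 17 m³ left
container 2: place C4 (13 m³), 4 m³ left
container 3: place C5 (10 m³), 20 m³ left
container 3: place C6 (13 m³), 7 m³ left
container 4: place C7 (10 m³), 20 m³ left
container 4: place C8 (10 m³), 10 m³ left
container 5: place C9 (13 m³), 17 m³ left
container 5: place C10 (13 m³), 4 m³ left
container 6: place C11 (12 m³), 18 m³ left
container 6: place C12 (12 m³), 6 m³ left
Final containers: [11,11] [13,13] [10,13] [10,10] [13,13] [12,12].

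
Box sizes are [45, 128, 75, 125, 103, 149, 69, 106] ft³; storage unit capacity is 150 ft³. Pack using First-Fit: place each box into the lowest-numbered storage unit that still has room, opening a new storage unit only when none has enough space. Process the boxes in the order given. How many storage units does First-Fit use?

7 storage units

45 ft³ → storage unit 1 (remaining 105 ft³)
128 ft³ → storage unit 2 (remaining 22 ft³)
75 ft³ → storage unit 1 (remaining 30 ft³)
125 ft³ → storage unit 3 (remaining 25 ft³)
103 ft³ → storage unit 4 (remaining 47 ft³)
149 ft³ → storage unit 5 (remaining 1 ft³)
69 ft³ → storage unit 6 (remaining 81 ft³)
106 ft³ → storage unit 7 (remaining 44 ft³)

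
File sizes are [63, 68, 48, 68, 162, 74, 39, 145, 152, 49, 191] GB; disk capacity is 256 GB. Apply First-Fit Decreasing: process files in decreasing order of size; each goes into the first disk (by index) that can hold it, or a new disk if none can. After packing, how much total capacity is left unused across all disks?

Sorted descending: 191, 162, 152, 145, 74, 68, 68, 63, 49, 48, 39.
disk 1: place 191 GB, 65 GB left
disk 2: place 162 GB, 94 GB left
disk 3: place 152 GB, 104 GB left
disk 4: place 145 GB, 111 GB left
disk 2: place 74 GB, 20 GB left
disk 3: place 68 GB, 36 GB left
disk 4: place 68 GB, 43 GB left
disk 1: place 63 GB, 2 GB left
disk 5: place 49 GB, 207 GB left
disk 5: place 48 GB, 159 GB left
disk 4: place 39 GB, 4 GB left
5 disks × 256 GB = 1280 GB; used 1059 GB; unused 221 GB.

221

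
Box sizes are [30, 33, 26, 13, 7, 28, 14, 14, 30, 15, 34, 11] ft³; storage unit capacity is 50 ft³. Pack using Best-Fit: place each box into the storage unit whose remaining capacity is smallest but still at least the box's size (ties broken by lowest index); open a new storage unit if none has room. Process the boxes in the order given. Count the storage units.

storage unit 1: place 30 ft³, 20 ft³ left
storage unit 2: place 33 ft³, 17 ft³ left
storage unit 3: place 26 ft³, 24 ft³ left
storage unit 2: place 13 ft³, 4 ft³ left
storage unit 1: place 7 ft³, 13 ft³ left
storage unit 4: place 28 ft³, 22 ft³ left
storage unit 4: place 14 ft³, 8 ft³ left
storage unit 3: place 14 ft³, 10 ft³ left
storage unit 5: place 30 ft³, 20 ft³ left
storage unit 5: place 15 ft³, 5 ft³ left
storage unit 6: place 34 ft³, 16 ft³ left
storage unit 1: place 11 ft³, 2 ft³ left

6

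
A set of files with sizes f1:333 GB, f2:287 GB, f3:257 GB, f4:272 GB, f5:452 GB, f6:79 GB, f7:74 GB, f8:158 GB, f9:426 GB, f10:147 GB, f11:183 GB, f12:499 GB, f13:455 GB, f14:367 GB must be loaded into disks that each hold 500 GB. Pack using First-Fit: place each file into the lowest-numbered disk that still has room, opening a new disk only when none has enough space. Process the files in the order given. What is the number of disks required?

f1 (333 GB) → disk 1 (remaining 167 GB)
f2 (287 GB) → disk 2 (remaining 213 GB)
f3 (257 GB) → disk 3 (remaining 243 GB)
f4 (272 GB) → disk 4 (remaining 228 GB)
f5 (452 GB) → disk 5 (remaining 48 GB)
f6 (79 GB) → disk 1 (remaining 88 GB)
f7 (74 GB) → disk 1 (remaining 14 GB)
f8 (158 GB) → disk 2 (remaining 55 GB)
f9 (426 GB) → disk 6 (remaining 74 GB)
f10 (147 GB) → disk 3 (remaining 96 GB)
f11 (183 GB) → disk 4 (remaining 45 GB)
f12 (499 GB) → disk 7 (remaining 1 GB)
f13 (455 GB) → disk 8 (remaining 45 GB)
f14 (367 GB) → disk 9 (remaining 133 GB)
Final disks: [333,79,74] [287,158] [257,147] [272,183] [452] [426] [499] [455] [367].

9 disks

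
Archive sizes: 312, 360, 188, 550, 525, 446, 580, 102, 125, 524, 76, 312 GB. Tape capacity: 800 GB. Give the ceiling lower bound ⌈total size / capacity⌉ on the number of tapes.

6

Total size = 312 + 360 + 188 + 550 + 525 + 446 + 580 + 102 + 125 + 524 + 76 + 312 = 4100 GB.
⌈4100 / 800⌉ = 6.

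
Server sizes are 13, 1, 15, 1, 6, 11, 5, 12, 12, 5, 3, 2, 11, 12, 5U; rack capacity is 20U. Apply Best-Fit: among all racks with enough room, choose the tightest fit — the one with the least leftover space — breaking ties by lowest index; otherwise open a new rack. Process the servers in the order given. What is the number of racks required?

7

Put 13U in rack 1; 7U remain.
Put 1U in rack 1; 6U remain.
Put 15U in rack 2; 5U remain.
Put 1U in rack 2; 4U remain.
Put 6U in rack 1; 0U remain.
Put 11U in rack 3; 9U remain.
Put 5U in rack 3; 4U remain.
Put 12U in rack 4; 8U remain.
Put 12U in rack 5; 8U remain.
Put 5U in rack 4; 3U remain.
Put 3U in rack 4; 0U remain.
Put 2U in rack 2; 2U remain.
Put 11U in rack 6; 9U remain.
Put 12U in rack 7; 8U remain.
Put 5U in rack 5; 3U remain.
Final racks: [13,1,6] [15,1,2] [11,5] [12,5,3] [12,5] [11] [12].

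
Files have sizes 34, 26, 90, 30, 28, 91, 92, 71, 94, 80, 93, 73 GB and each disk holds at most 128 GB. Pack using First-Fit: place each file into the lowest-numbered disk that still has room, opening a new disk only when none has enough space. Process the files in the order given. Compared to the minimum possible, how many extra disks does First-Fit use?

First-Fit: [34,26,30,28] [90] [91] [92] [71] [94] [80] [93] [73] → 9 disks.
8 files exceed 64 GB (half the capacity), and no two of those can share a disk, so at least 8 disks are needed.
An optimal packing achieves that bound: [94,34] [93,30] [92,28] [91,26] [90] [80] [73] [71] → 8 disks.
Excess: 9 − 8 = 1.

1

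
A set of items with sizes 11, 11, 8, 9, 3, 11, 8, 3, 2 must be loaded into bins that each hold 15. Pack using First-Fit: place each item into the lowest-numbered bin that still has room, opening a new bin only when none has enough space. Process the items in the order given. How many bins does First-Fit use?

6

11 → bin 1 (remaining 4)
11 → bin 2 (remaining 4)
8 → bin 3 (remaining 7)
9 → bin 4 (remaining 6)
3 → bin 1 (remaining 1)
11 → bin 5 (remaining 4)
8 → bin 6 (remaining 7)
3 → bin 2 (remaining 1)
2 → bin 3 (remaining 5)
Final bins: [11,3] [11,3] [8,2] [9] [11] [8].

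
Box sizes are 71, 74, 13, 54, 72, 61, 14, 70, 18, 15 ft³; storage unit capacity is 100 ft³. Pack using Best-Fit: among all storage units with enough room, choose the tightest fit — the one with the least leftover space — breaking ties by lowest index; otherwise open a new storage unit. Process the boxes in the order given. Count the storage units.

storage unit 1: place 71 ft³, 29 ft³ left
storage unit 2: place 74 ft³, 26 ft³ left
storage unit 2: place 13 ft³, 13 ft³ left
storage unit 3: place 54 ft³, 46 ft³ left
storage unit 4: place 72 ft³, 28 ft³ left
storage unit 5: place 61 ft³, 39 ft³ left
storage unit 4: place 14 ft³, 14 ft³ left
storage unit 6: place 70 ft³, 30 ft³ left
storage unit 1: place 18 ft³, 11 ft³ left
storage unit 6: place 15 ft³, 15 ft³ left
Final storage units: [71,18] [74,13] [54] [72,14] [61] [70,15].

6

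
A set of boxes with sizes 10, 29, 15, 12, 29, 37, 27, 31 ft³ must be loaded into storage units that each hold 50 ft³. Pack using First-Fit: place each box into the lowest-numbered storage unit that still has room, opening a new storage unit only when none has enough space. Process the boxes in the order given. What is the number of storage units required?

6 storage units

storage unit 1: place 10 ft³, 40 ft³ left
storage unit 1: place 29 ft³, 11 ft³ left
storage unit 2: place 15 ft³, 35 ft³ left
storage unit 2: place 12 ft³, 23 ft³ left
storage unit 3: place 29 ft³, 21 ft³ left
storage unit 4: place 37 ft³, 13 ft³ left
storage unit 5: place 27 ft³, 23 ft³ left
storage unit 6: place 31 ft³, 19 ft³ left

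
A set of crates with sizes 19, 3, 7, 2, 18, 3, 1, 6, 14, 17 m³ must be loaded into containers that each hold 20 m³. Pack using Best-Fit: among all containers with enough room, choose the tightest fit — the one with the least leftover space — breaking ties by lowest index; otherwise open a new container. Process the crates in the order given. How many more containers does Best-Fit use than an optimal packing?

0

Best-Fit: [19,1] [3,7,2,3] [18] [6,14] [17] → 5 containers.
Total size 90 m³; any packing needs at least ⌈90/20⌉ = 5 containers.
So 5 is already optimal.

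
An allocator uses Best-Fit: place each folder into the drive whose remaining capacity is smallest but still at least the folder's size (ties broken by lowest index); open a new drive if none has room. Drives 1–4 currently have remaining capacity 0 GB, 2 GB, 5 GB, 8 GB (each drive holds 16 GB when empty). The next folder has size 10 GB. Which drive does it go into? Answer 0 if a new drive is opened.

0

No drive has ≥ 10 GB free, so a new drive is opened.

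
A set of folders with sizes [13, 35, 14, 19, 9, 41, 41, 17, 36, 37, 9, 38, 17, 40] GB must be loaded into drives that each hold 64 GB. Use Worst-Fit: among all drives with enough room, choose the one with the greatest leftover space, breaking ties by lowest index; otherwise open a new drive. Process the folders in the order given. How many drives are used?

drive 1: place 13 GB, 51 GB left
drive 1: place 35 GB, 16 GB left
drive 1: place 14 GB, 2 GB left
drive 2: place 19 GB, 45 GB left
drive 2: place 9 GB, 36 GB left
drive 3: place 41 GB, 23 GB left
drive 4: place 41 GB, 23 GB left
drive 2: place 17 GB, 19 GB left
drive 5: place 36 GB, 28 GB left
drive 6: place 37 GB, 27 GB left
drive 5: place 9 GB, 19 GB left
drive 7: place 38 GB, 26 GB left
drive 6: place 17 GB, 10 GB left
drive 8: place 40 GB, 24 GB left

8 drives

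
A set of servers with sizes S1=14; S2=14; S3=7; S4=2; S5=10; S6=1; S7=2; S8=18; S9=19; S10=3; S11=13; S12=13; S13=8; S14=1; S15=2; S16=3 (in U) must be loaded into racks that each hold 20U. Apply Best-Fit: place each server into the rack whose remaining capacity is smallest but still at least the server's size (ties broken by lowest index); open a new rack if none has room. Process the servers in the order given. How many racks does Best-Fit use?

8

S1 (14U) → rack 1 (remaining 6U)
S2 (14U) → rack 2 (remaining 6U)
S3 (7U) → rack 3 (remaining 13U)
S4 (2U) → rack 1 (remaining 4U)
S5 (10U) → rack 3 (remaining 3U)
S6 (1U) → rack 3 (remaining 2U)
S7 (2U) → rack 3 (remaining 0U)
S8 (18U) → rack 4 (remaining 2U)
S9 (19U) → rack 5 (remaining 1U)
S10 (3U) → rack 1 (remaining 1U)
S11 (13U) → rack 6 (remaining 7U)
S12 (13U) → rack 7 (remaining 7U)
S13 (8U) → rack 8 (remaining 12U)
S14 (1U) → rack 1 (remaining 0U)
S15 (2U) → rack 4 (remaining 0U)
S16 (3U) → rack 2 (remaining 3U)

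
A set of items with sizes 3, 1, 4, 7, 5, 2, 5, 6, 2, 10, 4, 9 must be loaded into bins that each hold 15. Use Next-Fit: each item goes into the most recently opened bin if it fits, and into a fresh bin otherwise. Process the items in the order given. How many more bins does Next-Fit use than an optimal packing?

Next-Fit: [3,1,4,7] [5,2,5] [6,2] [10,4] [9] → 5 bins.
Total size 58; any packing needs at least ⌈58/15⌉ = 4 bins.
An optimal packing achieves that bound: [10,5] [9,6] [7,5,3] [4,4,2,2,1] → 4 bins.
Excess: 5 − 4 = 1.

1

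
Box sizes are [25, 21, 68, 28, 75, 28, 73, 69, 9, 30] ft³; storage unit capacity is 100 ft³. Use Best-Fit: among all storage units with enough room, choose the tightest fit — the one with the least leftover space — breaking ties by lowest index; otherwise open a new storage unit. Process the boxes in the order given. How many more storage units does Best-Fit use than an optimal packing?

Best-Fit: [25,21,28] [68,28] [75,9] [73] [69,30] → 5 storage units.
Total size 426 ft³; any packing needs at least ⌈426/100⌉ = 5 storage units.
So 5 is already optimal.

0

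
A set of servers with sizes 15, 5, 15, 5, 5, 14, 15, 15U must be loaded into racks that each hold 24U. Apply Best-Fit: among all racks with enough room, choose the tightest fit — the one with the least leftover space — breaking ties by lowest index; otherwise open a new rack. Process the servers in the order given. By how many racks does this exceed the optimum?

0

Best-Fit: [15,5] [15,5] [5,14] [15] [15] → 5 racks.
5 servers exceed 12U (half the capacity), and no two of those can share a rack, so at least 5 racks are needed.
So 5 is already optimal.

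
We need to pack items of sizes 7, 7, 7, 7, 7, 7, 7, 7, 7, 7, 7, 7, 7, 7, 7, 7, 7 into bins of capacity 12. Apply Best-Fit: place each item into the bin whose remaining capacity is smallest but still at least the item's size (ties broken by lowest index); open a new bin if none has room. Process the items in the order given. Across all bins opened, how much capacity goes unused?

85

Put 7 in bin 1; 5 remain.
Put 7 in bin 2; 5 remain.
Put 7 in bin 3; 5 remain.
Put 7 in bin 4; 5 remain.
Put 7 in bin 5; 5 remain.
Put 7 in bin 6; 5 remain.
Put 7 in bin 7; 5 remain.
Put 7 in bin 8; 5 remain.
Put 7 in bin 9; 5 remain.
Put 7 in bin 10; 5 remain.
Put 7 in bin 11; 5 remain.
Put 7 in bin 12; 5 remain.
Put 7 in bin 13; 5 remain.
Put 7 in bin 14; 5 remain.
Put 7 in bin 15; 5 remain.
Put 7 in bin 16; 5 remain.
Put 7 in bin 17; 5 remain.
17 bins × 12 = 204; used 119; unused 85.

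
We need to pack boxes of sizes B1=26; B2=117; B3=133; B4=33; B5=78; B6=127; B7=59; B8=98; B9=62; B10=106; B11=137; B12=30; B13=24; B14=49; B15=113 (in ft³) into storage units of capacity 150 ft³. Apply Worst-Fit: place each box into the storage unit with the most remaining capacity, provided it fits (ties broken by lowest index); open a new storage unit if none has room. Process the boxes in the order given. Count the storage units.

storage unit 1: place B1 (26 ft³), 124 ft³ left
storage unit 1: place B2 (117 ft³), 7 ft³ left
storage unit 2: place B3 (133 ft³), 17 ft³ left
storage unit 3: place B4 (33 ft³), 117 ft³ left
storage unit 3: place B5 (78 ft³), 39 ft³ left
storage unit 4: place B6 (127 ft³), 23 ft³ left
storage unit 5: place B7 (59 ft³), 91 ft³ left
storage unit 6: place B8 (98 ft³), 52 ft³ left
storage unit 5: place B9 (62 ft³), 29 ft³ left
storage unit 7: place B10 (106 ft³), 44 ft³ left
storage unit 8: place B11 (137 ft³), 13 ft³ left
storage unit 6: place B12 (30 ft³), 22 ft³ left
storage unit 7: place B13 (24 ft³), 20 ft³ left
storage unit 9: place B14 (49 ft³), 101 ft³ left
storage unit 10: place B15 (113 ft³), 37 ft³ left

10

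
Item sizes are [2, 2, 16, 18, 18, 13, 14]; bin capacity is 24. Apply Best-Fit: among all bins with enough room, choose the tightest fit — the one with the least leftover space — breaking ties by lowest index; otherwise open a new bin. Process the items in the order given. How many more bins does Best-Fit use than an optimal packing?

Best-Fit: [2,2,16] [18] [18] [13] [14] → 5 bins.
5 items exceed 12 (half the capacity), and no two of those can share a bin, so at least 5 bins are needed.
So 5 is already optimal.

0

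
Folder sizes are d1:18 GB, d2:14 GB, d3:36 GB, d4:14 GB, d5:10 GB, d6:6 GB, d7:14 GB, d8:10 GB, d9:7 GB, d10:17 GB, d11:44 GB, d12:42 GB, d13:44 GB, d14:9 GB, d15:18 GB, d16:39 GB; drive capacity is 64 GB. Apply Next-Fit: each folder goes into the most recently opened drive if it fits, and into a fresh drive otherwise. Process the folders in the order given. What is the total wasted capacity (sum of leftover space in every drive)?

106

d1 (18 GB) → drive 1 (remaining 46 GB)
d2 (14 GB) → drive 1 (remaining 32 GB)
d3 (36 GB) → drive 2 (remaining 28 GB)
d4 (14 GB) → drive 2 (remaining 14 GB)
d5 (10 GB) → drive 2 (remaining 4 GB)
d6 (6 GB) → drive 3 (remaining 58 GB)
d7 (14 GB) → drive 3 (remaining 44 GB)
d8 (10 GB) → drive 3 (remaining 34 GB)
d9 (7 GB) → drive 3 (remaining 27 GB)
d10 (17 GB) → drive 3 (remaining 10 GB)
d11 (44 GB) → drive 4 (remaining 20 GB)
d12 (42 GB) → drive 5 (remaining 22 GB)
d13 (44 GB) → drive 6 (remaining 20 GB)
d14 (9 GB) → drive 6 (remaining 11 GB)
d15 (18 GB) → drive 7 (remaining 46 GB)
d16 (39 GB) → drive 7 (remaining 7 GB)
7 drives × 64 GB = 448 GB; used 342 GB; unused 106 GB.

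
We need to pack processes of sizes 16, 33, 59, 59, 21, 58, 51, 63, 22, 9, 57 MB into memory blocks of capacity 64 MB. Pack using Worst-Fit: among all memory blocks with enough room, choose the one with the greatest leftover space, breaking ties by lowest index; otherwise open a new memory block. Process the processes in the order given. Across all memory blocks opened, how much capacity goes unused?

64

16 MB → memory block 1 (remaining 48 MB)
33 MB → memory block 1 (remaining 15 MB)
59 MB → memory block 2 (remaining 5 MB)
59 MB → memory block 3 (remaining 5 MB)
21 MB → memory block 4 (remaining 43 MB)
58 MB → memory block 5 (remaining 6 MB)
51 MB → memory block 6 (remaining 13 MB)
63 MB → memory block 7 (remaining 1 MB)
22 MB → memory block 4 (remaining 21 MB)
9 MB → memory block 4 (remaining 12 MB)
57 MB → memory block 8 (remaining 7 MB)
8 memory blocks × 64 MB = 512 MB; used 448 MB; unused 64 MB.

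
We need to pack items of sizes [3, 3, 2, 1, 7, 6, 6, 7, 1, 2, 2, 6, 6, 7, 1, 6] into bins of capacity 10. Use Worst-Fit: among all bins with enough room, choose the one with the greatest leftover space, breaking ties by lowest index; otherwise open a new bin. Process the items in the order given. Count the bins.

bin 1: place 3, 7 left
bin 1: place 3, 4 left
bin 1: place 2, 2 left
bin 1: place 1, 1 left
bin 2: place 7, 3 left
bin 3: place 6, 4 left
bin 4: place 6, 4 left
bin 5: place 7, 3 left
bin 3: place 1, 3 left
bin 4: place 2, 2 left
bin 2: place 2, 1 left
bin 6: place 6, 4 left
bin 7: place 6, 4 left
bin 8: place 7, 3 left
bin 6: place 1, 3 left
bin 9: place 6, 4 left

9 bins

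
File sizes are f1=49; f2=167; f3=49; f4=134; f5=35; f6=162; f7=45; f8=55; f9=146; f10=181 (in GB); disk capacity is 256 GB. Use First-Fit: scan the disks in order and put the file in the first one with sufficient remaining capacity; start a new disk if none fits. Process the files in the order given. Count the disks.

disk 1: place f1 (49 GB), 207 GB left
disk 1: place f2 (167 GB), 40 GB left
disk 2: place f3 (49 GB), 207 GB left
disk 2: place f4 (134 GB), 73 GB left
disk 1: place f5 (35 GB), 5 GB left
disk 3: place f6 (162 GB), 94 GB left
disk 2: place f7 (45 GB), 28 GB left
disk 3: place f8 (55 GB), 39 GB left
disk 4: place f9 (146 GB), 110 GB left
disk 5: place f10 (181 GB), 75 GB left
Final disks: [49,167,35] [49,134,45] [162,55] [146] [181].

5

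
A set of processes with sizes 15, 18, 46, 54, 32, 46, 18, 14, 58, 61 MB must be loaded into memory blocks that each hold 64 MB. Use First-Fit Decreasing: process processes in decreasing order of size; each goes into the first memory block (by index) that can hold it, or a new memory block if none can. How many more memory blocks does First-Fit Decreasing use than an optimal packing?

First-Fit Decreasing: [61] [58] [54] [46,18] [46,18] [32,15,14] → 6 memory blocks.
Total size 362 MB; any packing needs at least ⌈362/64⌉ = 6 memory blocks.
So 6 is already optimal.

0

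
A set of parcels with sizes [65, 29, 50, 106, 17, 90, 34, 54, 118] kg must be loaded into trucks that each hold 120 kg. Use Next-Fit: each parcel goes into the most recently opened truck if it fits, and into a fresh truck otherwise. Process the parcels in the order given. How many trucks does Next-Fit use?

6

65 kg → truck 1 (remaining 55 kg)
29 kg → truck 1 (remaining 26 kg)
50 kg → truck 2 (remaining 70 kg)
106 kg → truck 3 (remaining 14 kg)
17 kg → truck 4 (remaining 103 kg)
90 kg → truck 4 (remaining 13 kg)
34 kg → truck 5 (remaining 86 kg)
54 kg → truck 5 (remaining 32 kg)
118 kg → truck 6 (remaining 2 kg)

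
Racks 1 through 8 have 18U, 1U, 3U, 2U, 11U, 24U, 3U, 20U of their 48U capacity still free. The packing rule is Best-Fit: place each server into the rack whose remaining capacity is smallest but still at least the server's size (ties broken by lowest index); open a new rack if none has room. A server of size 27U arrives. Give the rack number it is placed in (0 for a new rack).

0

No rack has ≥ 27U free, so a new rack is opened.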